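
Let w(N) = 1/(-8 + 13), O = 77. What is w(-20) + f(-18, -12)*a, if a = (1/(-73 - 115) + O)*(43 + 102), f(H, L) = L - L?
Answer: ⅕ ≈ 0.20000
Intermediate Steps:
f(H, L) = 0
a = 2098875/188 (a = (1/(-73 - 115) + 77)*(43 + 102) = (1/(-188) + 77)*145 = (-1/188 + 77)*145 = (14475/188)*145 = 2098875/188 ≈ 11164.)
w(N) = ⅕ (w(N) = 1/5 = ⅕)
w(-20) + f(-18, -12)*a = ⅕ + 0*(2098875/188) = ⅕ + 0 = ⅕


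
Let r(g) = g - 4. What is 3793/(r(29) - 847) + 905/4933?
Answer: -17966959/4054926 ≈ -4.4309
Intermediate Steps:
r(g) = -4 + g
3793/(r(29) - 847) + 905/4933 = 3793/((-4 + 29) - 847) + 905/4933 = 3793/(25 - 847) + 905*(1/4933) = 3793/(-822) + 905/4933 = 3793*(-1/822) + 905/4933 = -3793/822 + 905/4933 = -17966959/4054926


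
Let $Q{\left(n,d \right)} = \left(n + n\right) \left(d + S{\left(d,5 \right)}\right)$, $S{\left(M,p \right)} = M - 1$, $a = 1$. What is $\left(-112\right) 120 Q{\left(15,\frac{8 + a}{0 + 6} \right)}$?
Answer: $-806400$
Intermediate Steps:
$S{\left(M,p \right)} = -1 + M$ ($S{\left(M,p \right)} = M - 1 = -1 + M$)
$Q{\left(n,d \right)} = 2 n \left(-1 + 2 d\right)$ ($Q{\left(n,d \right)} = \left(n + n\right) \left(d + \left(-1 + d\right)\right) = 2 n \left(-1 + 2 d\right)$)
$\left(-112\right) 120 Q{\left(15,\frac{8 + a}{0 + 6} \right)} = \left(-112\right) 120 \cdot 2 \cdot 15 \left(-1 + 2 \frac{8 + 1}{0 + 6}\right) = - 13440 \cdot 2 \cdot 15 \left(-1 + 2 \cdot \frac{9}{6}\right) = - 13440 \cdot 2 \cdot 15 \left(-1 + 2 \cdot 9 \cdot \frac{1}{6}\right) = - 13440 \cdot 2 \cdot 15 \left(-1 + 2 \cdot \frac{3}{2}\right) = - 13440 \cdot 2 \cdot 15 \left(-1 + 3\right) = - 13440 \cdot 2 \cdot 15 \cdot 2 = \left(-13440\right) 60 = -806400$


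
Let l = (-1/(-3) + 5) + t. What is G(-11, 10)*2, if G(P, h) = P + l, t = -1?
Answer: -40/3 ≈ -13.333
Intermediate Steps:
l = 13/3 (l = (-1/(-3) + 5) - 1 = (-1*(-⅓) + 5) - 1 = (⅓ + 5) - 1 = 16/3 - 1 = 13/3 ≈ 4.3333)
G(P, h) = 13/3 + P (G(P, h) = P + 13/3 = 13/3 + P)
G(-11, 10)*2 = (13/3 - 11)*2 = -20/3*2 = -40/3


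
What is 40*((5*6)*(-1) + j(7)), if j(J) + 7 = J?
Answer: -1200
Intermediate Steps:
j(J) = -7 + J
40*((5*6)*(-1) + j(7)) = 40*((5*6)*(-1) + (-7 + 7)) = 40*(30*(-1) + 0) = 40*(-30 + 0) = 40*(-30) = -1200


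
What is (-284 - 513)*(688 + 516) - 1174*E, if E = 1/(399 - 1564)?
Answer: -1117918846/1165 ≈ -9.5959e+5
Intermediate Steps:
E = -1/1165 (E = 1/(-1165) = -1/1165 ≈ -0.00085837)
(-284 - 513)*(688 + 516) - 1174*E = (-284 - 513)*(688 + 516) - 1174*(-1/1165) = -797*1204 + 1174/1165 = -959588 + 1174/1165 = -1117918846/1165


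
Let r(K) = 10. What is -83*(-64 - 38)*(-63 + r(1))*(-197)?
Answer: 88393506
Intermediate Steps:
-83*(-64 - 38)*(-63 + r(1))*(-197) = -83*(-64 - 38)*(-63 + 10)*(-197) = -(-8466)*(-53)*(-197) = -83*5406*(-197) = -448698*(-197) = 88393506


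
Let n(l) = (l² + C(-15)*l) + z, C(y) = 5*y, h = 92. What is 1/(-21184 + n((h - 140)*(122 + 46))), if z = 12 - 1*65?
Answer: 1/65611659 ≈ 1.5241e-8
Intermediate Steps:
z = -53 (z = 12 - 65 = -53)
n(l) = -53 + l² - 75*l (n(l) = (l² + (5*(-15))*l) - 53 = (l² - 75*l) - 53 = -53 + l² - 75*l)
1/(-21184 + n((h - 140)*(122 + 46))) = 1/(-21184 + (-53 + ((92 - 140)*(122 + 46))² - 75*(92 - 140)*(122 + 46))) = 1/(-21184 + (-53 + (-48*168)² - (-3600)*168)) = 1/(-21184 + (-53 + (-8064)² - 75*(-8064))) = 1/(-21184 + (-53 + 65028096 + 604800)) = 1/(-21184 + 65632843) = 1/65611659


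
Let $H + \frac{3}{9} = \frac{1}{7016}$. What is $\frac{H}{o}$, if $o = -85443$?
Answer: $\frac{7013}{1798404264} \approx 3.8996 \cdot 10^{-6}$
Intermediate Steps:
$H = - \frac{7013}{21048}$ ($H = - \frac{1}{3} + \frac{1}{7016} = - \frac{7013}{21048} \approx -0.33319$)
$\frac{H}{o} = - \frac{7013}{21048 \left(-85443\right)} = \left(- \frac{7013}{21048}\right) \left(- \frac{1}{85443}\right) = \frac{7013}{1798404264}$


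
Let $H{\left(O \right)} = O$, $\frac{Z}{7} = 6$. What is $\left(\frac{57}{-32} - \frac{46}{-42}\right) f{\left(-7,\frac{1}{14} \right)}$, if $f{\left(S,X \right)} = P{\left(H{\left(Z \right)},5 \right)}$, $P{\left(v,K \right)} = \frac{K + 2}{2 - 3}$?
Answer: $\frac{461}{96} \approx 4.8021$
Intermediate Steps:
$Z = 42$ ($Z = 7 \cdot 6 = 42$)
$P{\left(v,K \right)} = -2 - K$ ($P{\left(v,K \right)} = \frac{2 + K}{-1} = \left(2 + K\right) \left(-1\right) = -2 - K$)
$f{\left(S,X \right)} = -7$ ($f{\left(S,X \right)} = -2 - 5 = -7$)
$\left(\frac{57}{-32} - \frac{46}{-42}\right) f{\left(-7,\frac{1}{14} \right)} = \left(\frac{57}{-32} - \frac{46}{-42}\right) \left(-7\right) = \left(57 \left(- \frac{1}{32}\right) - - \frac{23}{21}\right) \left(-7\right) = \left(- \frac{57}{32} + \frac{23}{21}\right) \left(-7\right) = \left(- \frac{461}{672}\right) \left(-7\right) = \frac{461}{96}$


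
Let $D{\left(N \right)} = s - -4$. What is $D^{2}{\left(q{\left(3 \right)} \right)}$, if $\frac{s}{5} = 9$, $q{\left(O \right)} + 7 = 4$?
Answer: $2401$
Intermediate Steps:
$q{\left(O \right)} = -3$ ($q{\left(O \right)} = -7 + 4 = -3$)
$s = 45$ ($s = 5 \cdot 9 = 45$)
$D{\left(N \right)} = 49$ ($D{\left(N \right)} = 45 - -4 = 45 + 4 = 49$)
$D^{2}{\left(q{\left(3 \right)} \right)} = 49^{2} = 2401$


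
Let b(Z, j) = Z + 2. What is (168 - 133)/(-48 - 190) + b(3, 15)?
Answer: 165/34 ≈ 4.8529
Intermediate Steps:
b(Z, j) = 2 + Z
(168 - 133)/(-48 - 190) + b(3, 15) = (168 - 133)/(-48 - 190) + (2 + 3) = 35/(-238) + 5 = 35*(-1/238) + 5 = -5/34 + 5 = 165/34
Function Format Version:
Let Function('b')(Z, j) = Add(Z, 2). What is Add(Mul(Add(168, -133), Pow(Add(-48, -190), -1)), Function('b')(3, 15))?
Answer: Rational(165, 34) ≈ 4.8529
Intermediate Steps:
Function('b')(Z, j) = Add(2, Z)
Add(Mul(Add(168, -133), Pow(Add(-48, -190), -1)), Function('b')(3, 15)) = Add(Mul(Add(168, -133), Pow(Add(-48, -190), -1)), Add(2, 3)) = Add(Mul(35, Pow(-238, -1)), 5) = Add(Mul(35, Rational(-1, 238)), 5) = Add(Rational(-5, 34), 5) = Rational(165, 34)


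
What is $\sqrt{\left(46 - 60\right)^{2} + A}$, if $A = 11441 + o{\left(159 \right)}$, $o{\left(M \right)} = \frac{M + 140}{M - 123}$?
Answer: $\frac{\sqrt{419231}}{6} \approx 107.91$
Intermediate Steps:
$o{\left(M \right)} = \frac{140 + M}{-123 + M}$
$A = \frac{412175}{36}$ ($A = 11441 + \frac{140 + 159}{-123 + 159} = 11441 + \frac{1}{36} \cdot 299 = 11441 + \frac{299}{36} = \frac{412175}{36} \approx 11449.0$)
$\sqrt{\left(46 - 60\right)^{2} + A} = \sqrt{\left(46 - 60\right)^{2} + \frac{412175}{36}} = \sqrt{\left(-14\right)^{2} + \frac{412175}{36}} = \sqrt{196 + \frac{412175}{36}} = \sqrt{\frac{419231}{36}} = \frac{\sqrt{419231}}{6}$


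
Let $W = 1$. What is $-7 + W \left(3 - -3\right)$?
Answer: $-1$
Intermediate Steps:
$-7 + W \left(3 - -3\right) = -7 + 1 \left(3 - -3\right) = -7 + 1 \left(3 + 3\right) = -7 + 1 \cdot 6 = -7 + 6 = -1$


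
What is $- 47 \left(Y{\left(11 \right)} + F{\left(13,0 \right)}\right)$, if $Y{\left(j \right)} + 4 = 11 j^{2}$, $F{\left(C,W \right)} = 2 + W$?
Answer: $-62463$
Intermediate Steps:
$Y{\left(j \right)} = -4 + 11 j^{2}$
$- 47 \left(Y{\left(11 \right)} + F{\left(13,0 \right)}\right) = - 47 \left(\left(-4 + 11 \cdot 11^{2}\right) + \left(2 + 0\right)\right) = - 47 \left(\left(-4 + 11 \cdot 121\right) + 2\right) = - 47 \left(\left(-4 + 1331\right) + 2\right) = - 47 \left(1327 + 2\right) = \left(-47\right) 1329 = -62463$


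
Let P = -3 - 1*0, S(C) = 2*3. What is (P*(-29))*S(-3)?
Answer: 522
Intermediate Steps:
S(C) = 6
P = -3 (P = -3 + 0 = -3)
(P*(-29))*S(-3) = -3*(-29)*6 = 87*6 = 522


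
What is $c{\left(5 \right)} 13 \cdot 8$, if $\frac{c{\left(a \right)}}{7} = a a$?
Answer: $18200$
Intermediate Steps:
$c{\left(a \right)} = 7 a^{2}$ ($c{\left(a \right)} = 7 a a = 7 a^{2}$)
$c{\left(5 \right)} 13 \cdot 8 = 7 \cdot 5^{2} \cdot 13 \cdot 8 = 7 \cdot 25 \cdot 13 \cdot 8 = 175 \cdot 13 \cdot 8 = 2275 \cdot 8 = 18200$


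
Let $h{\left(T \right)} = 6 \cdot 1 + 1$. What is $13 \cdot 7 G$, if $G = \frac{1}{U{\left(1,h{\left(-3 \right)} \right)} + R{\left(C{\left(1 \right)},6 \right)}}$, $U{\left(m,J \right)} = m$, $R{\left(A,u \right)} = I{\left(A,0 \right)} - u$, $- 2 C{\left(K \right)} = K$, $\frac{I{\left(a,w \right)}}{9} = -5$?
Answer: $- \frac{91}{50} \approx -1.82$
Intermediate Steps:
$I{\left(a,w \right)} = -45$ ($I{\left(a,w \right)} = 9 \left(-5\right) = -45$)
$C{\left(K \right)} = - \frac{K}{2}$
$h{\left(T \right)} = 7$ ($h{\left(T \right)} = 6 + 1 = 7$)
$R{\left(A,u \right)} = -45 - u$
$G = - \frac{1}{50}$ ($G = \frac{1}{1 - 51} = \frac{1}{-50} = - \frac{1}{50} \approx -0.02$)
$13 \cdot 7 G = 13 \cdot 7 \left(- \frac{1}{50}\right) = 91 \left(- \frac{1}{50}\right) = - \frac{91}{50}$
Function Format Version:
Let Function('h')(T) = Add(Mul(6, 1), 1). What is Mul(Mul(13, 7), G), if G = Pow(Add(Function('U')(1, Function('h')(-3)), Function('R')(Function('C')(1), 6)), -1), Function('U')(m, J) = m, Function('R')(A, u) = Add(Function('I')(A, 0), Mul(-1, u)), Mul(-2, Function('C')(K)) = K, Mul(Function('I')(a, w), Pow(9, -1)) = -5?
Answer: Rational(-91, 50) ≈ -1.8200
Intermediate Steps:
Function('I')(a, w) = -45 (Function('I')(a, w) = Mul(9, -5) = -45)
Function('C')(K) = Mul(Rational(-1, 2), K)
Function('h')(T) = 7 (Function('h')(T) = Add(6, 1) = 7)
Function('R')(A, u) = Add(-45, Mul(-1, u))
G = Rational(-1, 50) (G = Pow(Add(1, Add(-45, Mul(-1, 6))), -1) = Pow(Add(1, Add(-45, -6)), -1) = Pow(Add(1, -51), -1) = Pow(-50, -1) = Rational(-1, 50) ≈ -0.020000)
Mul(Mul(13, 7), G) = Mul(Mul(13, 7), Rational(-1, 50)) = Mul(91, Rational(-1, 50)) = Rational(-91, 50)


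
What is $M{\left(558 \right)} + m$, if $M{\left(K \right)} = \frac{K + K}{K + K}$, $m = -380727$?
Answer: $-380726$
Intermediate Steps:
$M{\left(K \right)} = 1$ ($M{\left(K \right)} = \frac{2 K}{2 K} = 2 K \frac{1}{2 K} = 1$)
$M{\left(558 \right)} + m = 1 - 380727 = -380726$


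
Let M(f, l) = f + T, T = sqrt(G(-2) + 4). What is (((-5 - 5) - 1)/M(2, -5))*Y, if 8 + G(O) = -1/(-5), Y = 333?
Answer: -12210/13 + 1221*I*sqrt(95)/13 ≈ -939.23 + 915.45*I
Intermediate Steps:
G(O) = -39/5 (G(O) = -8 - 1/(-5) = -8 - 1*(-1/5) = -8 + 1/5 = -39/5)
T = I*sqrt(95)/5 (T = sqrt(-39/5 + 4) = sqrt(-19/5) = I*sqrt(95)/5 ≈ 1.9494*I)
M(f, l) = f + I*sqrt(95)/5
(((-5 - 5) - 1)/M(2, -5))*Y = (((-5 - 5) - 1)/(2 + I*sqrt(95)/5))*333 = ((-10 - 1)/(2 + I*sqrt(95)/5))*333 = -11/(2 + I*sqrt(95)/5)*333 = -3663/(2 + I*sqrt(95)/5)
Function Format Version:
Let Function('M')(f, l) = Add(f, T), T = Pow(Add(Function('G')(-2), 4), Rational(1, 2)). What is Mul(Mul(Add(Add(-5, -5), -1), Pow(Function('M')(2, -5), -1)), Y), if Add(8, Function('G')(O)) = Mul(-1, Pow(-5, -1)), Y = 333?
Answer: Add(Rational(-12210, 13), Mul(Rational(1221, 13), I, Pow(95, Rational(1, 2)))) ≈ Add(-939.23, Mul(915.45, I))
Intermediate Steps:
Function('G')(O) = Rational(-39, 5) (Function('G')(O) = Add(-8, Mul(-1, Pow(-5, -1))) = Add(-8, Mul(-1, Rational(-1, 5))) = Add(-8, Rational(1, 5)) = Rational(-39, 5))
T = Mul(Rational(1, 5), I, Pow(95, Rational(1, 2))) (T = Pow(Add(Rational(-39, 5), 4), Rational(1, 2)) = Pow(Rational(-19, 5), Rational(1, 2)) = Mul(Rational(1, 5), I, Pow(95, Rational(1, 2))) ≈ Mul(1.9494, I))
Function('M')(f, l) = Add(f, Mul(Rational(1, 5), I, Pow(95, Rational(1, 2))))
Mul(Mul(Add(Add(-5, -5), -1), Pow(Function('M')(2, -5), -1)), Y) = Mul(Mul(Add(Add(-5, -5), -1), Pow(Add(2, Mul(Rational(1, 5), I, Pow(95, Rational(1, 2)))), -1)), 333) = Mul(Mul(Add(-10, -1), Pow(Add(2, Mul(Rational(1, 5), I, Pow(95, Rational(1, 2)))), -1)), 333) = Mul(Mul(-11, Pow(Add(2, Mul(Rational(1, 5), I, Pow(95, Rational(1, 2)))), -1)), 333) = Mul(-3663, Pow(Add(2, Mul(Rational(1, 5), I, Pow(95, Rational(1, 2)))), -1))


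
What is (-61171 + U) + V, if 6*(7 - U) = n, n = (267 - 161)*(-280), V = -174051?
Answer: -690805/3 ≈ -2.3027e+5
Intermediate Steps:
n = -29680 (n = 106*(-280) = -29680)
U = 14861/3 (U = 7 - ⅙*(-29680) = 7 + 14840/3 = 14861/3 ≈ 4953.7)
(-61171 + U) + V = (-61171 + 14861/3) - 174051 = -168652/3 - 174051 = -690805/3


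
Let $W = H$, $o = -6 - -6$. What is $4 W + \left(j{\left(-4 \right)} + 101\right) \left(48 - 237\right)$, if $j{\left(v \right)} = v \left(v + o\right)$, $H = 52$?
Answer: $-21905$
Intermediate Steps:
$o = 0$ ($o = -6 + 6 = 0$)
$W = 52$
$j{\left(v \right)} = v^{2}$ ($j{\left(v \right)} = v \left(v + 0\right) = v v = v^{2}$)
$4 W + \left(j{\left(-4 \right)} + 101\right) \left(48 - 237\right) = 4 \cdot 52 + \left(\left(-4\right)^{2} + 101\right) \left(48 - 237\right) = 208 + \left(16 + 101\right) \left(-189\right) = 208 + 117 \left(-189\right) = 208 - 22113 = -21905$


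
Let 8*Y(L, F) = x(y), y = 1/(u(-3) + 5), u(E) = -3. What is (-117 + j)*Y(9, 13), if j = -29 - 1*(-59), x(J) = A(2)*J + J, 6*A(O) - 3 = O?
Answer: -319/32 ≈ -9.9688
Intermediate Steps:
A(O) = 1/2 + O/6
y = 1/2 (y = 1/(-3 + 5) = 1/2 ≈ 0.50000)
x(J) = 11*J/6 (x(J) = (1/2 + (1/6)*2)*J + J = (1/2 + 1/3)*J + J = 5*J/6 + J = 11*J/6)
j = 30 (j = -29 + 59 = 30)
Y(L, F) = 11/96 (Y(L, F) = ((11/6)*(1/2))/8 = (1/8)*(11/12) = 11/96)
(-117 + j)*Y(9, 13) = (-117 + 30)*(11/96) = -87*11/96 = -319/32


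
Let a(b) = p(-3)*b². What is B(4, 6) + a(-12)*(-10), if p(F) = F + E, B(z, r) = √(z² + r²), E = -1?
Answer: 5760 + 2*√13 ≈ 5767.2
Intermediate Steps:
B(z, r) = √(r² + z²)
p(F) = -1 + F (p(F) = F - 1 = -1 + F)
a(b) = -4*b² (a(b) = (-1 - 3)*b² = -4*b²)
B(4, 6) + a(-12)*(-10) = √(6² + 4²) - 4*(-12)²*(-10) = √(36 + 16) - 4*144*(-10) = √52 - 576*(-10) = 2*√13 + 5760 = 5760 + 2*√13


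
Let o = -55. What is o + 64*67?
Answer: 4233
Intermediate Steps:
o + 64*67 = -55 + 64*67 = -55 + 4288 = 4233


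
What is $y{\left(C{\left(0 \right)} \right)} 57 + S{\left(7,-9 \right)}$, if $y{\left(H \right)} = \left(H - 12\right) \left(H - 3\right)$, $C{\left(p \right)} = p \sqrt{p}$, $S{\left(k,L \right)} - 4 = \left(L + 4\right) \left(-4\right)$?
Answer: $2076$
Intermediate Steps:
$S{\left(k,L \right)} = -12 - 4 L$ ($S{\left(k,L \right)} = 4 + \left(L + 4\right) \left(-4\right) = 4 + \left(4 + L\right) \left(-4\right) = 4 - \left(16 + 4 L\right) = -12 - 4 L$)
$C{\left(p \right)} = p^{\frac{3}{2}}$
$y{\left(H \right)} = \left(-12 + H\right) \left(-3 + H\right)$
$y{\left(C{\left(0 \right)} \right)} 57 + S{\left(7,-9 \right)} = \left(36 + \left(0^{\frac{3}{2}}\right)^{2} - 15 \cdot 0^{\frac{3}{2}}\right) 57 - -24 = \left(36 + 0^{2} - 0\right) 57 + \left(-12 + 36\right) = \left(36 + 0 + 0\right) 57 + 24 = 36 \cdot 57 + 24 = 2052 + 24 = 2076$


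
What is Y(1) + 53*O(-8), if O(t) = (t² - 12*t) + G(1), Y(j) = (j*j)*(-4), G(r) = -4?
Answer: 8264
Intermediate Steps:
Y(j) = -4*j² (Y(j) = j²*(-4) = -4*j²)
O(t) = -4 + t² - 12*t (O(t) = (t² - 12*t) - 4 = -4 + t² - 12*t)
Y(1) + 53*O(-8) = -4*1² + 53*(-4 + (-8)² - 12*(-8)) = -4*1 + 53*(-4 + 64 + 96) = -4 + 53*156 = -4 + 8268 = 8264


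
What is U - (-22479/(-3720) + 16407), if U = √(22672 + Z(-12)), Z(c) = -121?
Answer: -20352173/1240 + √22551 ≈ -16263.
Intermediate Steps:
U = √22551 (U = √(22672 - 121) = √22551 ≈ 150.17)
U - (-22479/(-3720) + 16407) = √22551 - (-22479/(-3720) + 16407) = √22551 - (-22479*(-1/3720) + 16407) = √22551 - (7493/1240 + 16407) = √22551 - 1*20352173/1240 = √22551 - 20352173/1240 = -20352173/1240 + √22551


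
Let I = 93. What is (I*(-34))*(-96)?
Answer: 303552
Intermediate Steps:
(I*(-34))*(-96) = (93*(-34))*(-96) = -3162*(-96) = 303552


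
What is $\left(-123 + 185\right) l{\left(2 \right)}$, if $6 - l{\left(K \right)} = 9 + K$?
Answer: $-310$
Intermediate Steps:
$l{\left(K \right)} = -3 - K$ ($l{\left(K \right)} = 6 - \left(9 + K\right) = -3 - K$)
$\left(-123 + 185\right) l{\left(2 \right)} = \left(-123 + 185\right) \left(-3 - 2\right) = 62 \left(-3 - 2\right) = 62 \left(-5\right) = -310$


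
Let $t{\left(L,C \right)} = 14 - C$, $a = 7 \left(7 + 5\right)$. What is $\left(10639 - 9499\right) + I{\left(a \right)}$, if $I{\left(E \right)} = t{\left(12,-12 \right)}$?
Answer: $1166$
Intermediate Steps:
$a = 84$ ($a = 7 \cdot 12 = 84$)
$I{\left(E \right)} = 26$ ($I{\left(E \right)} = 14 - -12 = 14 + 12 = 26$)
$\left(10639 - 9499\right) + I{\left(a \right)} = \left(10639 - 9499\right) + 26 = 1140 + 26 = 1166$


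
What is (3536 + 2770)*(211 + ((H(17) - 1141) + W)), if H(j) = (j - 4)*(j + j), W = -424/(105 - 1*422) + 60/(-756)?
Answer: -20432955542/6657 ≈ -3.0694e+6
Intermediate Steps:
W = 25127/19971 (W = -424/(105 - 422) + 60*(-1/756) = -424/(-317) - 5/63 = -424*(-1/317) - 5/63 = 424/317 - 5/63 = 25127/19971 ≈ 1.2582)
H(j) = 2*j*(-4 + j) (H(j) = (-4 + j)*(2*j) = 2*j*(-4 + j))
(3536 + 2770)*(211 + ((H(17) - 1141) + W)) = (3536 + 2770)*(211 + ((2*17*(-4 + 17) - 1141) + 25127/19971)) = 6306*(211 + ((2*17*13 - 1141) + 25127/19971)) = 6306*(211 + ((442 - 1141) + 25127/19971)) = 6306*(211 + (-699 + 25127/19971)) = 6306*(211 - 13934602/19971) = 6306*(-9720721/19971) = -20432955542/6657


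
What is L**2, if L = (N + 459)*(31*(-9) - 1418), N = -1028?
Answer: 932369841649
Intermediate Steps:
L = 965593 (L = (-1028 + 459)*(31*(-9) - 1418) = -569*(-279 - 1418) = -569*(-1697) = 965593)
L**2 = 965593**2 = 932369841649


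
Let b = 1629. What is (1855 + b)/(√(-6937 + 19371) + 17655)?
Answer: 61510020/311686591 - 3484*√12434/311686591 ≈ 0.19610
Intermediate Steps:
(1855 + b)/(√(-6937 + 19371) + 17655) = (1855 + 1629)/(√(-6937 + 19371) + 17655) = 3484/(√12434 + 17655) = 3484/(17655 + √12434)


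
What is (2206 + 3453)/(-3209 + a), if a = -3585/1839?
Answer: -3468967/1968312 ≈ -1.7624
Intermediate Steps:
a = -1195/613 (a = -3585*1/1839 = -1195/613 ≈ -1.9494)
(2206 + 3453)/(-3209 + a) = (2206 + 3453)/(-3209 - 1195/613) = 5659/(-1968312/613) = 5659*(-613/1968312) = -3468967/1968312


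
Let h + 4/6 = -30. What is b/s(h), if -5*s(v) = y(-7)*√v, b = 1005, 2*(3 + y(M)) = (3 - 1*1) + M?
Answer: -5025*I*√69/253 ≈ -164.98*I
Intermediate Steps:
h = -92/3 (h = -⅔ - 30 = -92/3 ≈ -30.667)
y(M) = -2 + M/2 (y(M) = -3 + ((3 - 1*1) + M)/2 = -3 + ((3 - 1) + M)/2 = -3 + (2 + M)/2 = -3 + (1 + M/2) = -2 + M/2)
s(v) = 11*√v/10 (s(v) = -(-2 + (½)*(-7))*√v/5 = -(-2 - 7/2)*√v/5 = -(-11)*√v/10 = 11*√v/10)
b/s(h) = 1005/((11*√(-92/3)/10)) = 1005/((11*(2*I*√69/3)/10)) = 1005/((11*I*√69/15)) = 1005*(-5*I*√69/253) = -5025*I*√69/253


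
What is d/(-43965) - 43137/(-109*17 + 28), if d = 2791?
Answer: 378284926/16047225 ≈ 23.573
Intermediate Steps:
d/(-43965) - 43137/(-109*17 + 28) = 2791/(-43965) - 43137/(-109*17 + 28) = 2791*(-1/43965) - 43137/(-1853 + 28) = -2791/43965 - 43137/(-1825) = -2791/43965 - 43137*(-1/1825) = -2791/43965 + 43137/1825 = 378284926/16047225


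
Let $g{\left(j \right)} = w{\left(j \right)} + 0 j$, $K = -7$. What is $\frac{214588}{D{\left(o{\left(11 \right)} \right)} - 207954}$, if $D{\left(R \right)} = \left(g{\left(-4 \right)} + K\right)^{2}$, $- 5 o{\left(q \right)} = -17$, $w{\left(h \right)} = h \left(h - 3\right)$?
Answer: $- \frac{214588}{207513} \approx -1.0341$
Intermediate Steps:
$w{\left(h \right)} = h \left(-3 + h\right)$
$o{\left(q \right)} = \frac{17}{5}$ ($o{\left(q \right)} = \left(- \frac{1}{5}\right) \left(-17\right) = \frac{17}{5}$)
$g{\left(j \right)} = j \left(-3 + j\right)$ ($g{\left(j \right)} = j \left(-3 + j\right) + 0 j = j \left(-3 + j\right) + 0 = j \left(-3 + j\right)$)
$D{\left(R \right)} = 441$ ($D{\left(R \right)} = \left(- 4 \left(-3 - 4\right) - 7\right)^{2} = \left(\left(-4\right) \left(-7\right) - 7\right)^{2} = \left(28 - 7\right)^{2} = 21^{2} = 441$)
$\frac{214588}{D{\left(o{\left(11 \right)} \right)} - 207954} = \frac{214588}{441 - 207954} = \frac{214588}{-207513} = 214588 \left(- \frac{1}{207513}\right) = - \frac{214588}{207513}$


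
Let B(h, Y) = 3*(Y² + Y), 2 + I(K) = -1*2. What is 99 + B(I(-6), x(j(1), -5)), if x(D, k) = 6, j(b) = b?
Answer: 225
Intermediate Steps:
I(K) = -4 (I(K) = -2 - 1*2 = -2 - 2 = -4)
B(h, Y) = 3*Y + 3*Y² (B(h, Y) = 3*(Y + Y²) = 3*Y + 3*Y²)
99 + B(I(-6), x(j(1), -5)) = 99 + 3*6*(1 + 6) = 99 + 3*6*7 = 99 + 126 = 225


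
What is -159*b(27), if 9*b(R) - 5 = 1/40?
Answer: -3551/40 ≈ -88.775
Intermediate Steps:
b(R) = 67/120 (b(R) = 5/9 + (1/9)/40 = 5/9 + (1/9)*(1/40) = 5/9 + 1/360 = 67/120)
-159*b(27) = -159*67/120 = -3551/40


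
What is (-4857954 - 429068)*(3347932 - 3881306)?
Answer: 2819960072228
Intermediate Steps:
(-4857954 - 429068)*(3347932 - 3881306) = -5287022*(-533374) = 2819960072228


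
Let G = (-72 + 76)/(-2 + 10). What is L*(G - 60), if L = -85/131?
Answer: 10115/262 ≈ 38.607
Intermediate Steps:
L = -85/131 (L = -85*1/131 = -85/131 ≈ -0.64886)
G = ½ (G = 4/8 = 4*(⅛) = ½ ≈ 0.50000)
L*(G - 60) = -85*(½ - 60)/131 = -85/131*(-119/2) = 10115/262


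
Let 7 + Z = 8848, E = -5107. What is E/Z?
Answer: -5107/8841 ≈ -0.57765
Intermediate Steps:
Z = 8841 (Z = -7 + 8848 = 8841)
E/Z = -5107/8841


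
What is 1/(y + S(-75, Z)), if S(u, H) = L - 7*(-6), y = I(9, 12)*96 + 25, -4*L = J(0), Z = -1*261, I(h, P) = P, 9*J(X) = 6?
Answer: 6/7313 ≈ 0.00082046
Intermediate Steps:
J(X) = 2/3 (J(X) = (1/9)*6 = 2/3)
Z = -261
L = -1/6 (L = -1/4*2/3 = -1/6 ≈ -0.16667)
y = 1177 (y = 12*96 + 25 = 1152 + 25 = 1177)
S(u, H) = 251/6 (S(u, H) = -1/6 - 7*(-6) = -1/6 + 42 = 251/6)
1/(y + S(-75, Z)) = 1/(1177 + 251/6) = 1/(7313/6) = 6/7313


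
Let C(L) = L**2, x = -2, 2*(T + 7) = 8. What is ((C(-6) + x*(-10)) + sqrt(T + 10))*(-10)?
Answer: -560 - 10*sqrt(7) ≈ -586.46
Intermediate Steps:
T = -3 (T = -7 + (1/2)*8 = -7 + 4 = -3)
((C(-6) + x*(-10)) + sqrt(T + 10))*(-10) = (((-6)**2 - 2*(-10)) + sqrt(-3 + 10))*(-10) = ((36 + 20) + sqrt(7))*(-10) = (56 + sqrt(7))*(-10) = -560 - 10*sqrt(7)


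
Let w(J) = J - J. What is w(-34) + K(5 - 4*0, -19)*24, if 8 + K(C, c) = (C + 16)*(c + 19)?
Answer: -192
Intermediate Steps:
w(J) = 0
K(C, c) = -8 + (16 + C)*(19 + c) (K(C, c) = -8 + (C + 16)*(c + 19) = -8 + (16 + C)*(19 + c))
w(-34) + K(5 - 4*0, -19)*24 = 0 + (296 + 16*(-19) + 19*(5 - 4*0) + (5 - 4*0)*(-19))*24 = 0 + (296 - 304 + 19*(5 + 0) + (5 + 0)*(-19))*24 = 0 + (296 - 304 + 19*5 + 5*(-19))*24 = 0 + (296 - 304 + 95 - 95)*24 = 0 - 8*24 = 0 - 192 = -192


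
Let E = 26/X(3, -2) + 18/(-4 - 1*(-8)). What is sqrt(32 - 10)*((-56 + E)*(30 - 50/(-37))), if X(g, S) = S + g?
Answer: -29580*sqrt(22)/37 ≈ -3749.8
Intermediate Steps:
E = 61/2 (E = 26/(-2 + 3) + 18/(-4 - 1*(-8)) = 26/1 + 18/(-4 + 8) = 26*1 + 18/4 = 26 + 18*(1/4) = 26 + 9/2 = 61/2 ≈ 30.500)
sqrt(32 - 10)*((-56 + E)*(30 - 50/(-37))) = sqrt(32 - 10)*((-56 + 61/2)*(30 - 50/(-37))) = sqrt(22)*(-51*(30 - 50*(-1/37))/2) = sqrt(22)*(-51*(30 + 50/37)/2) = sqrt(22)*(-51/2*1160/37) = sqrt(22)*(-29580/37) = -29580*sqrt(22)/37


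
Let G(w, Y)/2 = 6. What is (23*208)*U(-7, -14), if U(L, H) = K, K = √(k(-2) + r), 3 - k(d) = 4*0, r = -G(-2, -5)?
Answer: 14352*I ≈ 14352.0*I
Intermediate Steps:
G(w, Y) = 12 (G(w, Y) = 2*6 = 12)
r = -12 (r = -1*12 = -12)
k(d) = 3 (k(d) = 3 - 4*0 = 3 - 1*0 = 3 + 0 = 3)
K = 3*I (K = √(3 - 12) = √(-9) = 3*I ≈ 3.0*I)
U(L, H) = 3*I
(23*208)*U(-7, -14) = (23*208)*(3*I) = 4784*(3*I) = 14352*I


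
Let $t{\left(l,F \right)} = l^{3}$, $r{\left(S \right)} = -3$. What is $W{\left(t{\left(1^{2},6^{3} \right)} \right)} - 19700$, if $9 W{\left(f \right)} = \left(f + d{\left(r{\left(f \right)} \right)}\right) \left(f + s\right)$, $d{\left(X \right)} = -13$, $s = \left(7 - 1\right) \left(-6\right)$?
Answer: $- \frac{58960}{3} \approx -19653.0$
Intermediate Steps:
$s = -36$ ($s = 6 \left(-6\right) = -36$)
$W{\left(f \right)} = \frac{\left(-36 + f\right) \left(-13 + f\right)}{9}$ ($W{\left(f \right)} = \frac{\left(f - 13\right) \left(f - 36\right)}{9} = \frac{\left(-13 + f\right) \left(-36 + f\right)}{9} = \frac{\left(-36 + f\right) \left(-13 + f\right)}{9}$)
$W{\left(t{\left(1^{2},6^{3} \right)} \right)} - 19700 = \left(52 - \frac{49 \left(1^{2}\right)^{3}}{9} + \frac{\left(\left(1^{2}\right)^{3}\right)^{2}}{9}\right) - 19700 = \left(52 - \frac{49 \cdot 1^{3}}{9} + \frac{\left(1^{3}\right)^{2}}{9}\right) - 19700 = \left(52 - \frac{49}{9} + \frac{1^{2}}{9}\right) - 19700 = \left(52 - \frac{49}{9} + \frac{1}{9} \cdot 1\right) - 19700 = \left(52 - \frac{49}{9} + \frac{1}{9}\right) - 19700 = \frac{140}{3} - 19700 = - \frac{58960}{3}$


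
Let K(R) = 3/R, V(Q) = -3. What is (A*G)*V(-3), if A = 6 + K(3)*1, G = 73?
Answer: -1533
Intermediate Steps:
A = 7 (A = 6 + (3/3)*1 = 6 + (3*(⅓))*1 = 6 + 1*1 = 6 + 1 = 7)
(A*G)*V(-3) = (7*73)*(-3) = 511*(-3) = -1533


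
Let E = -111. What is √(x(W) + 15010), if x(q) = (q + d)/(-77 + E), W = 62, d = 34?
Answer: √33155962/47 ≈ 122.51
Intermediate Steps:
x(q) = -17/94 - q/188 (x(q) = (q + 34)/(-77 - 111) = (34 + q)/(-188) = (34 + q)*(-1/188) = -17/94 - q/188)
√(x(W) + 15010) = √((-17/94 - 1/188*62) + 15010) = √((-17/94 - 31/94) + 15010) = √(-24/47 + 15010) = √(705446/47) = √33155962/47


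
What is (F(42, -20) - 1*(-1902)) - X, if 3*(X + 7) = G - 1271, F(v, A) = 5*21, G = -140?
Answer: 7453/3 ≈ 2484.3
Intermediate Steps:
F(v, A) = 105
X = -1432/3 (X = -7 + (-140 - 1271)/3 = -7 + (1/3)*(-1411) = -7 - 1411/3 = -1432/3 ≈ -477.33)
(F(42, -20) - 1*(-1902)) - X = (105 - 1*(-1902)) - 1*(-1432/3) = (105 + 1902) + 1432/3 = 2007 + 1432/3 = 7453/3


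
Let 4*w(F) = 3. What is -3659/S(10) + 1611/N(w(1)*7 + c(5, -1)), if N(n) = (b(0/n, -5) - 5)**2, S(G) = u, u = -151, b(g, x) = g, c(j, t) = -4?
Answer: 334736/3775 ≈ 88.672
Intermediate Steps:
w(F) = 3/4 (w(F) = (1/4)*3 = 3/4)
S(G) = -151
N(n) = 25 (N(n) = (0/n - 5)**2 = (0 - 5)**2 = (-5)**2 = 25)
-3659/S(10) + 1611/N(w(1)*7 + c(5, -1)) = -3659/(-151) + 1611/25 = -3659*(-1/151) + 1611*(1/25) = 3659/151 + 1611/25 = 334736/3775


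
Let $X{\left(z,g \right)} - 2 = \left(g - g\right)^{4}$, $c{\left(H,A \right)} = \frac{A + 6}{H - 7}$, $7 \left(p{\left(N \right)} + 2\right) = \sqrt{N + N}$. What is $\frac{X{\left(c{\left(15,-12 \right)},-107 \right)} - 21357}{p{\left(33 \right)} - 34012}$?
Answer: $\frac{5932013255}{9448442923} + \frac{149485 \sqrt{66}}{56690657538} \approx 0.62785$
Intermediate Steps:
$p{\left(N \right)} = -2 + \frac{\sqrt{2} \sqrt{N}}{7}$ ($p{\left(N \right)} = -2 + \frac{\sqrt{N + N}}{7} = -2 + \frac{\sqrt{2 N}}{7} = -2 + \frac{\sqrt{2} \sqrt{N}}{7}$)
$c{\left(H,A \right)} = \frac{6 + A}{-7 + H}$
$X{\left(z,g \right)} = 2$ ($X{\left(z,g \right)} = 2 + \left(g - g\right)^{4} = 2 + 0^{4} = 2 + 0 = 2$)
$\frac{X{\left(c{\left(15,-12 \right)},-107 \right)} - 21357}{p{\left(33 \right)} - 34012} = \frac{2 - 21357}{\left(-2 + \frac{\sqrt{2} \sqrt{33}}{7}\right) - 34012} = - \frac{21355}{\left(-2 + \frac{\sqrt{66}}{7}\right) - 34012} = - \frac{21355}{-34014 + \frac{\sqrt{66}}{7}}$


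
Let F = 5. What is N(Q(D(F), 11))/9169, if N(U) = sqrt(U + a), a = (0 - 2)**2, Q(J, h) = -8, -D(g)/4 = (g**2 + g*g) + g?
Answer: 2*I/9169 ≈ 0.00021813*I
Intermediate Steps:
D(g) = -8*g**2 - 4*g (D(g) = -4*((g**2 + g*g) + g) = -4*((g**2 + g**2) + g) = -4*(2*g**2 + g) = -4*(g + 2*g**2) = -8*g**2 - 4*g)
a = 4 (a = (-2)**2 = 4)
N(U) = sqrt(4 + U) (N(U) = sqrt(U + 4) = sqrt(4 + U))
N(Q(D(F), 11))/9169 = sqrt(4 - 8)/9169 = sqrt(-4)*(1/9169) = (2*I)*(1/9169) = 2*I/9169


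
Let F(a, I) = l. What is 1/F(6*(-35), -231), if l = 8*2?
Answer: 1/16 ≈ 0.062500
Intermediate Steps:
l = 16
F(a, I) = 16
1/F(6*(-35), -231) = 1/16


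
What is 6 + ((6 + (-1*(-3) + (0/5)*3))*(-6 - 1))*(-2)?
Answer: 132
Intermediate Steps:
6 + ((6 + (-1*(-3) + (0/5)*3))*(-6 - 1))*(-2) = 6 + ((6 + (3 + (0*(1/5))*3))*(-7))*(-2) = 6 + ((6 + (3 + 0*3))*(-7))*(-2) = 6 + ((6 + (3 + 0))*(-7))*(-2) = 6 + ((6 + 3)*(-7))*(-2) = 6 + (9*(-7))*(-2) = 6 - 63*(-2) = 6 + 126 = 132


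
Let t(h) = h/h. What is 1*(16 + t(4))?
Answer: 17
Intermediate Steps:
t(h) = 1
1*(16 + t(4)) = 1*(16 + 1) = 1*17 = 17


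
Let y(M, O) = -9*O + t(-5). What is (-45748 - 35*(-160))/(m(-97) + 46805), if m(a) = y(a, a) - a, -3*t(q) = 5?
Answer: -30111/35830 ≈ -0.84039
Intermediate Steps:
t(q) = -5/3 (t(q) = -⅓*5 = -5/3)
y(M, O) = -5/3 - 9*O (y(M, O) = -9*O - 5/3 = -5/3 - 9*O)
m(a) = -5/3 - 10*a (m(a) = (-5/3 - 9*a) - a = -5/3 - 10*a)
(-45748 - 35*(-160))/(m(-97) + 46805) = (-45748 - 35*(-160))/((-5/3 - 10*(-97)) + 46805) = (-45748 + 5600)/((-5/3 + 970) + 46805) = -40148/(2905/3 + 46805) = -40148/143320/3 = -40148*3/143320 = -30111/35830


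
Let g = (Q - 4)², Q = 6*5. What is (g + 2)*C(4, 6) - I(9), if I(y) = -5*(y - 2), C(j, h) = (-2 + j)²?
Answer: 2747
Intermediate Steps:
Q = 30
g = 676 (g = (30 - 4)² = 26² = 676)
I(y) = 10 - 5*y (I(y) = -5*(-2 + y) = 10 - 5*y)
(g + 2)*C(4, 6) - I(9) = (676 + 2)*(-2 + 4)² - (10 - 5*9) = 678*2² - (10 - 45) = 678*4 - 1*(-35) = 2712 + 35 = 2747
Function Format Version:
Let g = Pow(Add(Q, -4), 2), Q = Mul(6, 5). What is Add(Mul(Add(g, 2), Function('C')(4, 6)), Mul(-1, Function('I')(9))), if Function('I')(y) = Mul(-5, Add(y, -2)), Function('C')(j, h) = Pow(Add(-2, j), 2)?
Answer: 2747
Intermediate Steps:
Q = 30
g = 676 (g = Pow(Add(30, -4), 2) = Pow(26, 2) = 676)
Function('I')(y) = Add(10, Mul(-5, y)) (Function('I')(y) = Mul(-5, Add(-2, y)) = Add(10, Mul(-5, y)))
Add(Mul(Add(g, 2), Function('C')(4, 6)), Mul(-1, Function('I')(9))) = Add(Mul(Add(676, 2), Pow(Add(-2, 4), 2)), Mul(-1, Add(10, Mul(-5, 9)))) = Add(Mul(678, Pow(2, 2)), Mul(-1, Add(10, -45))) = Add(Mul(678, 4), Mul(-1, -35)) = Add(2712, 35) = 2747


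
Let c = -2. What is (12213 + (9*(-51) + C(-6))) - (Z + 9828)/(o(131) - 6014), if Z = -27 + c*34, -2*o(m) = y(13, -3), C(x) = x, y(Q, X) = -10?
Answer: 70603465/6009 ≈ 11750.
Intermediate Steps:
o(m) = 5 (o(m) = -½*(-10) = 5)
Z = -95 (Z = -27 - 2*34 = -27 - 68 = -95)
(12213 + (9*(-51) + C(-6))) - (Z + 9828)/(o(131) - 6014) = (12213 + (9*(-51) - 6)) - (-95 + 9828)/(5 - 6014) = (12213 + (-459 - 6)) - 9733/(-6009) = (12213 - 465) - 9733*(-1)/6009 = 11748 - 1*(-9733/6009) = 11748 + 9733/6009 = 70603465/6009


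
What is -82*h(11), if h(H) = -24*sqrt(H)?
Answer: 1968*sqrt(11) ≈ 6527.1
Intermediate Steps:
-82*h(11) = -(-1968)*sqrt(11) = 1968*sqrt(11)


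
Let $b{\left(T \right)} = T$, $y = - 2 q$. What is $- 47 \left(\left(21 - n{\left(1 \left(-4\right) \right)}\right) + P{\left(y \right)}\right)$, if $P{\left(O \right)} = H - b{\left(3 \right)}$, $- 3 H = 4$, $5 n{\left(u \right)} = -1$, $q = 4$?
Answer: $- \frac{11891}{15} \approx -792.73$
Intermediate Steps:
$n{\left(u \right)} = - \frac{1}{5}$ ($n{\left(u \right)} = \frac{1}{5} \left(-1\right) = - \frac{1}{5}$)
$H = - \frac{4}{3}$ ($H = \left(- \frac{1}{3}\right) 4 = - \frac{4}{3} \approx -1.3333$)
$y = -8$ ($y = \left(-2\right) 4 = -8$)
$P{\left(O \right)} = - \frac{13}{3}$ ($P{\left(O \right)} = - \frac{4}{3} - 3 = - \frac{13}{3}$)
$- 47 \left(\left(21 - n{\left(1 \left(-4\right) \right)}\right) + P{\left(y \right)}\right) = - 47 \left(\left(21 - - \frac{1}{5}\right) - \frac{13}{3}\right) = - 47 \left(\left(21 + \frac{1}{5}\right) - \frac{13}{3}\right) = - 47 \left(\frac{106}{5} - \frac{13}{3}\right) = \left(-47\right) \frac{253}{15} = - \frac{11891}{15}$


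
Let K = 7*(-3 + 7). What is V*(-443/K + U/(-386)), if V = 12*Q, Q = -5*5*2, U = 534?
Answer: 13946250/1351 ≈ 10323.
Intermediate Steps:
Q = -50 (Q = -25*2 = -50)
V = -600 (V = 12*(-50) = -600)
K = 28 (K = 7*4 = 28)
V*(-443/K + U/(-386)) = -600*(-443/28 + 534/(-386)) = -600*(-443*1/28 + 534*(-1/386)) = -600*(-443/28 - 267/193) = -600*(-92975/5404) = 13946250/1351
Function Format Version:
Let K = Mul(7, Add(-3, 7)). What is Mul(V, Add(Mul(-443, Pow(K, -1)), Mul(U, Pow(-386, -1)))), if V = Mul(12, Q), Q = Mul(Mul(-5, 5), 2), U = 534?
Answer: Rational(13946250, 1351) ≈ 10323.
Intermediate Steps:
Q = -50 (Q = Mul(-25, 2) = -50)
V = -600 (V = Mul(12, -50) = -600)
K = 28 (K = Mul(7, 4) = 28)
Mul(V, Add(Mul(-443, Pow(K, -1)), Mul(U, Pow(-386, -1)))) = Mul(-600, Add(Mul(-443, Pow(28, -1)), Mul(534, Pow(-386, -1)))) = Mul(-600, Add(Mul(-443, Rational(1, 28)), Mul(534, Rational(-1, 386)))) = Mul(-600, Add(Rational(-443, 28), Rational(-267, 193))) = Mul(-600, Rational(-92975, 5404)) = Rational(13946250, 1351)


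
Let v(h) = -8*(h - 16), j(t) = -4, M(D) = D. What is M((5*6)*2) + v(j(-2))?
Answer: 220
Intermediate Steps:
v(h) = 128 - 8*h (v(h) = -8*(-16 + h) = 128 - 8*h)
M((5*6)*2) + v(j(-2)) = (5*6)*2 + (128 - 8*(-4)) = 30*2 + (128 + 32) = 60 + 160 = 220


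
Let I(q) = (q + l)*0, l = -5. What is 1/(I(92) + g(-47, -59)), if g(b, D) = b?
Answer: -1/47 ≈ -0.021277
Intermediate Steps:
I(q) = 0 (I(q) = (q - 5)*0 = (-5 + q)*0 = 0)
1/(I(92) + g(-47, -59)) = 1/(0 - 47) = 1/(-47) = -1/47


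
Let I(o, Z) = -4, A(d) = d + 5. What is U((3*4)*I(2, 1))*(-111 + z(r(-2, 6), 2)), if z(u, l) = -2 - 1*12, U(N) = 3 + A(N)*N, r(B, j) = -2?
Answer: -258375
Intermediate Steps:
A(d) = 5 + d
U(N) = 3 + N*(5 + N) (U(N) = 3 + (5 + N)*N = 3 + N*(5 + N))
z(u, l) = -14 (z(u, l) = -2 - 12 = -14)
U((3*4)*I(2, 1))*(-111 + z(r(-2, 6), 2)) = (3 + ((3*4)*(-4))*(5 + (3*4)*(-4)))*(-111 - 14) = (3 + (12*(-4))*(5 + 12*(-4)))*(-125) = (3 - 48*(5 - 48))*(-125) = (3 - 48*(-43))*(-125) = (3 + 2064)*(-125) = 2067*(-125) = -258375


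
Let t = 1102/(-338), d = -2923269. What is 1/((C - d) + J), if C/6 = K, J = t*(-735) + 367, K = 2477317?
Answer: 169/3006498907 ≈ 5.6212e-8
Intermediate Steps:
t = -551/169 (t = 1102*(-1/338) = -551/169 ≈ -3.2604)
J = 467008/169 (J = -551/169*(-735) + 367 = 404985/169 + 367 = 467008/169 ≈ 2763.4)
C = 14863902 (C = 6*2477317 = 14863902)
1/((C - d) + J) = 1/((14863902 - 1*(-2923269)) + 467008/169) = 1/((14863902 + 2923269) + 467008/169) = 1/(17787171 + 467008/169) = 1/(3006498907/169) = 169/3006498907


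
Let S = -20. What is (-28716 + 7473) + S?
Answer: -21263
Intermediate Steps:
(-28716 + 7473) + S = (-28716 + 7473) - 20 = -21243 - 20 = -21263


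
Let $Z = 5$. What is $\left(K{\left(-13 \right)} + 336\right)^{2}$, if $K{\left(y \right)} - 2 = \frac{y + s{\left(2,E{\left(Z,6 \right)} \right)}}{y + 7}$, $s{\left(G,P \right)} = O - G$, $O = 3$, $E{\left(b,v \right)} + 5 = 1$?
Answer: $115600$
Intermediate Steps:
$E{\left(b,v \right)} = -4$ ($E{\left(b,v \right)} = -5 + 1 = -4$)
$s{\left(G,P \right)} = 3 - G$
$K{\left(y \right)} = 2 + \frac{1 + y}{7 + y}$ ($K{\left(y \right)} = 2 + \frac{y + \left(3 - 2\right)}{y + 7} = 2 + \frac{y + \left(3 - 2\right)}{7 + y} = 2 + \frac{y + 1}{7 + y} = 2 + \frac{1 + y}{7 + y}$)
$\left(K{\left(-13 \right)} + 336\right)^{2} = \left(\frac{3 \left(5 - 13\right)}{7 - 13} + 336\right)^{2} = \left(3 \frac{1}{-6} \left(-8\right) + 336\right)^{2} = \left(3 \left(- \frac{1}{6}\right) \left(-8\right) + 336\right)^{2} = \left(4 + 336\right)^{2} = 340^{2} = 115600$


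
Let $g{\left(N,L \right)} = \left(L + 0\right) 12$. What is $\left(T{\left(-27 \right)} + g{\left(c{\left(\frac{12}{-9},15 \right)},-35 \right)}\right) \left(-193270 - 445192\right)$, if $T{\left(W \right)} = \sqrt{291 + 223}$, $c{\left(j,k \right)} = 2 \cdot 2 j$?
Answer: $268154040 - 638462 \sqrt{514} \approx 2.5368 \cdot 10^{8}$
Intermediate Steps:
$c{\left(j,k \right)} = 4 j$
$T{\left(W \right)} = \sqrt{514}$
$g{\left(N,L \right)} = 12 L$ ($g{\left(N,L \right)} = L 12 = 12 L$)
$\left(T{\left(-27 \right)} + g{\left(c{\left(\frac{12}{-9},15 \right)},-35 \right)}\right) \left(-193270 - 445192\right) = \left(\sqrt{514} + 12 \left(-35\right)\right) \left(-193270 - 445192\right) = \left(\sqrt{514} - 420\right) \left(-193270 - 445192\right) = \left(-420 + \sqrt{514}\right) \left(-638462\right) = 268154040 - 638462 \sqrt{514}$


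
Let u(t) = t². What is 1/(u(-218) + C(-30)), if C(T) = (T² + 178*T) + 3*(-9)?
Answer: 1/43057 ≈ 2.3225e-5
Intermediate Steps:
C(T) = -27 + T² + 178*T (C(T) = (T² + 178*T) - 27 = -27 + T² + 178*T)
1/(u(-218) + C(-30)) = 1/((-218)² + (-27 + (-30)² + 178*(-30))) = 1/(47524 + (-27 + 900 - 5340)) = 1/(47524 - 4467) = 1/43057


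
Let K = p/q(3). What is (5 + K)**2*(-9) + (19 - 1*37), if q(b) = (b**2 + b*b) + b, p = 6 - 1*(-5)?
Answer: -14338/49 ≈ -292.61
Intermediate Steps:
p = 11 (p = 6 + 5 = 11)
q(b) = b + 2*b**2 (q(b) = (b**2 + b**2) + b = 2*b**2 + b = b + 2*b**2)
K = 11/21 (K = 11/((3*(1 + 2*3))) = 11/((3*(1 + 6))) = 11/((3*7)) = 11/21 ≈ 0.52381)
(5 + K)**2*(-9) + (19 - 1*37) = (5 + 11/21)**2*(-9) + (19 - 1*37) = (116/21)**2*(-9) + (19 - 37) = (13456/441)*(-9) - 18 = -13456/49 - 18 = -14338/49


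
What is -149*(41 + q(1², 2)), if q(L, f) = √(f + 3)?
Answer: -6109 - 149*√5 ≈ -6442.2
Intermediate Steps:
q(L, f) = √(3 + f)
-149*(41 + q(1², 2)) = -149*(41 + √(3 + 2)) = -149*(41 + √5) = -6109 - 149*√5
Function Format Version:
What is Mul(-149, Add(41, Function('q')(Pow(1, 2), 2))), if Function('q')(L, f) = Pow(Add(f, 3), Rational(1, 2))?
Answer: Add(-6109, Mul(-149, Pow(5, Rational(1, 2)))) ≈ -6442.2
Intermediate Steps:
Function('q')(L, f) = Pow(Add(3, f), Rational(1, 2))
Mul(-149, Add(41, Function('q')(Pow(1, 2), 2))) = Mul(-149, Add(41, Pow(Add(3, 2), Rational(1, 2)))) = Mul(-149, Add(41, Pow(5, Rational(1, 2)))) = Add(-6109, Mul(-149, Pow(5, Rational(1, 2))))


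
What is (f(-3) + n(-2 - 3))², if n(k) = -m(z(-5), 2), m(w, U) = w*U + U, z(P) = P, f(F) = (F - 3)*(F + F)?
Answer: 1936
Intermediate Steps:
f(F) = 2*F*(-3 + F) (f(F) = (-3 + F)*(2*F) = 2*F*(-3 + F))
m(w, U) = U + U*w (m(w, U) = U*w + U = U + U*w)
n(k) = 8 (n(k) = -2*(1 - 5) = -2*(-4) = -1*(-8) = 8)
(f(-3) + n(-2 - 3))² = (2*(-3)*(-3 - 3) + 8)² = (2*(-3)*(-6) + 8)² = (36 + 8)² = 44² = 1936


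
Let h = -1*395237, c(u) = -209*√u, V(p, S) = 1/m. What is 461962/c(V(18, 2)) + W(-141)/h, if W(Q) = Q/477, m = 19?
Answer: 47/62842683 - 461962*√19/209 ≈ -9634.7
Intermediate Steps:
W(Q) = Q/477 (W(Q) = Q*(1/477) = Q/477)
V(p, S) = 1/19
h = -395237
461962/c(V(18, 2)) + W(-141)/h = 461962/((-11*√19)) + ((1/477)*(-141))/(-395237) = 461962/((-11*√19)) - 47/159*(-1/395237) = 461962/((-11*√19)) + 47/62842683 = 461962*(-√19/209) + 47/62842683 = -461962*√19/209 + 47/62842683 = 47/62842683 - 461962*√19/209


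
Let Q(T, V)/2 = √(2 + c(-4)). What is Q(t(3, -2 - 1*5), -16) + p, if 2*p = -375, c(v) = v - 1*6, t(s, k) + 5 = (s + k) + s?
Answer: -375/2 + 4*I*√2 ≈ -187.5 + 5.6569*I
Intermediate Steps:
t(s, k) = -5 + k + 2*s (t(s, k) = -5 + ((s + k) + s) = -5 + ((k + s) + s) = -5 + (k + 2*s) = -5 + k + 2*s)
c(v) = -6 + v (c(v) = v - 6 = -6 + v)
Q(T, V) = 4*I*√2 (Q(T, V) = 2*√(2 + (-6 - 4)) = 2*√(2 - 10) = 2*√(-8) = 2*(2*I*√2) = 4*I*√2)
p = -375/2 (p = (½)*(-375) = -375/2 ≈ -187.50)
Q(t(3, -2 - 1*5), -16) + p = 4*I*√2 - 375/2 = -375/2 + 4*I*√2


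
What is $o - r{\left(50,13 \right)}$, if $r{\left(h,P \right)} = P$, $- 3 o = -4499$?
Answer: $\frac{4460}{3} \approx 1486.7$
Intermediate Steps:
$o = \frac{4499}{3}$ ($o = \left(- \frac{1}{3}\right) \left(-4499\right) = \frac{4499}{3} \approx 1499.7$)
$o - r{\left(50,13 \right)} = \frac{4499}{3} - 13 = \frac{4460}{3}$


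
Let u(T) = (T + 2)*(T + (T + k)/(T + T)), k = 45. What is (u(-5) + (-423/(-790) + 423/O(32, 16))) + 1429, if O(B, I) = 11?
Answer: 12991463/8690 ≈ 1495.0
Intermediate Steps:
u(T) = (2 + T)*(T + (45 + T)/(2*T)) (u(T) = (T + 2)*(T + (T + 45)/(T + T)) = (2 + T)*(T + (45 + T)/((2*T))) = (2 + T)*(T + (45 + T)*(1/(2*T))) = (2 + T)*(T + (45 + T)/(2*T)))
(u(-5) + (-423/(-790) + 423/O(32, 16))) + 1429 = ((47/2 + (-5)**2 + 45/(-5) + (5/2)*(-5)) + (-423/(-790) + 423/11)) + 1429 = ((47/2 + 25 + 45*(-1/5) - 25/2) + (-423*(-1/790) + 423*(1/11))) + 1429 = ((47/2 + 25 - 9 - 25/2) + (423/790 + 423/11)) + 1429 = (27 + 338823/8690) + 1429 = 573453/8690 + 1429 = 12991463/8690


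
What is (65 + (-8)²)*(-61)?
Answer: -7869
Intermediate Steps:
(65 + (-8)²)*(-61) = (65 + 64)*(-61) = 129*(-61) = -7869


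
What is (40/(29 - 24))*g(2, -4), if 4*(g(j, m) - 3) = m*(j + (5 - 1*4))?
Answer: 0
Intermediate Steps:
g(j, m) = 3 + m*(1 + j)/4 (g(j, m) = 3 + (m*(j + (5 - 1*4)))/4 = 3 + (m*(j + (5 - 4)))/4 = 3 + (m*(j + 1))/4 = 3 + (m*(1 + j))/4 = 3 + m*(1 + j)/4)
(40/(29 - 24))*g(2, -4) = (40/(29 - 24))*(3 + (1/4)*(-4) + (1/4)*2*(-4)) = (40/5)*(3 - 1 - 2) = ((1/5)*40)*0 = 8*0 = 0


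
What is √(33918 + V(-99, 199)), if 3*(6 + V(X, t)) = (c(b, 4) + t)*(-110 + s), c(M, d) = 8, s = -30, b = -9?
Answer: 2*√6063 ≈ 155.73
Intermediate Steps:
V(X, t) = -1138/3 - 140*t/3 (V(X, t) = -6 + ((8 + t)*(-110 - 30))/3 = -6 + ((8 + t)*(-140))/3 = -6 + (-1120 - 140*t)/3 = -6 + (-1120/3 - 140*t/3) = -1138/3 - 140*t/3)
√(33918 + V(-99, 199)) = √(33918 + (-1138/3 - 140/3*199)) = √(33918 + (-1138/3 - 27860/3)) = √(33918 - 9666) = √24252 = 2*√6063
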